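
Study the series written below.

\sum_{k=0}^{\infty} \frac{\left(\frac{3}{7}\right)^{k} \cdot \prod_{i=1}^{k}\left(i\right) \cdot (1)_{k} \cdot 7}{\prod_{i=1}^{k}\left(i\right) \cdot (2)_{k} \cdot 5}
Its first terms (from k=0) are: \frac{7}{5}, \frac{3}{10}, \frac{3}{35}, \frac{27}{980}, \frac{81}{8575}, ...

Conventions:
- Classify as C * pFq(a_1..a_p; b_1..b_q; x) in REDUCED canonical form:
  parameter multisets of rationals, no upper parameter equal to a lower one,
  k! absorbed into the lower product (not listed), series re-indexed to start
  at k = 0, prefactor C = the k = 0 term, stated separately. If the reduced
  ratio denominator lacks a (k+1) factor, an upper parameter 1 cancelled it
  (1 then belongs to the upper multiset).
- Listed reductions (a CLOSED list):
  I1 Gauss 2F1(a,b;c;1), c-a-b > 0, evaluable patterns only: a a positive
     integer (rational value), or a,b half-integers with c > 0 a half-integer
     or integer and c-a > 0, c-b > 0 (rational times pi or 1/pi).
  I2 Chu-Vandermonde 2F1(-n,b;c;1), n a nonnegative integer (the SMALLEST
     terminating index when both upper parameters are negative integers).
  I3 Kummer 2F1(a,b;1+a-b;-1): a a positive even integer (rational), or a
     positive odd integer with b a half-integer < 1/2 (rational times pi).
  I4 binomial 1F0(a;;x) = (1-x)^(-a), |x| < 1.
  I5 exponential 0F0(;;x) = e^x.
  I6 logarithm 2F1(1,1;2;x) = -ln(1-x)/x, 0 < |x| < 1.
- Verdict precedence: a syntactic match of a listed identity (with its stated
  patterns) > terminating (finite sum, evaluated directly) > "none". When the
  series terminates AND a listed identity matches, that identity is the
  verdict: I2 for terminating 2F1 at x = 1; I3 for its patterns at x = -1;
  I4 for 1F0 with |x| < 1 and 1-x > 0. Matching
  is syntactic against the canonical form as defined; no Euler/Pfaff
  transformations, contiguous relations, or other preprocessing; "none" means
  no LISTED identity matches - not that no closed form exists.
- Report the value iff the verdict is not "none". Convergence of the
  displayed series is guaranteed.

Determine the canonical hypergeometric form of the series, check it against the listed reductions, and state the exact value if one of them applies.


First insight: x = \frac{3}{7} and the running product (prefactor 7/5) telescopes to a rising factorial.
Adjacent-term ratio: r(k) = \frac{3}{7} * (k+1) (k+1) / [(k+2) (k+1)] - poly over poly, x = \frac{3}{7} from leading terms; C = \frac{7}{5} at k = 0.

This is \frac{7}{5} * 2F1(1, 1; 2; \frac{3}{7}) in reduced canonical form. Verdict: the logarithmic series (I6) matches (the logarithm: parameters (1,1;2), x = \frac{3}{7}). Value: \left(-\frac{49}{15}\right) \cdot \ln\left(\frac{4}{7}\right).


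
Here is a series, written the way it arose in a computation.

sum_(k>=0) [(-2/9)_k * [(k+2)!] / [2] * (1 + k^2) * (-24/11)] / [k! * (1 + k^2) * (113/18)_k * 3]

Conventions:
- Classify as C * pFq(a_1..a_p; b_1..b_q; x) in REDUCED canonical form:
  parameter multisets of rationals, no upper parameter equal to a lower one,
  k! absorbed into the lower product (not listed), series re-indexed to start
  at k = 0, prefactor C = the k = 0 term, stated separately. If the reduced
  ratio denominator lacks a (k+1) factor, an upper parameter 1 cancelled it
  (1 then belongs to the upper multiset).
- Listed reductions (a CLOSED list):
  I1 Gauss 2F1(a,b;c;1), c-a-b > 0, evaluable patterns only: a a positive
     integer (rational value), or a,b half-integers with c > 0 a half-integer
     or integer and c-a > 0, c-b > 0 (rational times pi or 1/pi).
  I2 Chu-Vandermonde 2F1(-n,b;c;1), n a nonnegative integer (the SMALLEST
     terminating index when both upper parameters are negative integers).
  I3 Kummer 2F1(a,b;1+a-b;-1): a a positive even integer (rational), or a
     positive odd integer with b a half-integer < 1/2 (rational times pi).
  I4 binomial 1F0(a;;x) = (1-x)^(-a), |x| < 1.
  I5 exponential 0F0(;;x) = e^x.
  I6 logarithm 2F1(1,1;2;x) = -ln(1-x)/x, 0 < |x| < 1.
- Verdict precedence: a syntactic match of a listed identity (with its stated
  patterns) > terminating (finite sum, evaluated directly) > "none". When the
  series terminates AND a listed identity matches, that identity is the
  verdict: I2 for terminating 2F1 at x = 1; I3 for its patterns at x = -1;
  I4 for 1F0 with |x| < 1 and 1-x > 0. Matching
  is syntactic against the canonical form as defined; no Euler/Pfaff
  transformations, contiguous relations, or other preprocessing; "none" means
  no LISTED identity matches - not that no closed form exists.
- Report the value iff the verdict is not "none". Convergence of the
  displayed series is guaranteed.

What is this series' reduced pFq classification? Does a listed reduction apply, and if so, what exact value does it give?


Classification (C = -8/11): 2F1 with upper {-2/9, 3}, lower {113/18}, argument x = 1. Verdict: Gauss's theorem (I1) matches (x = 1: the Gamma ratio telescopes since c-a-b = 7/2 > 0 and a = 3 in Z>0). Exact value: -44840/72171.

Key step: from the first term -8/11: the factor k^2 + 1 cancels (top and bottom), leaving C = -8/11, x = 1.
Step ratio: r(k) = 1 * (k-2/9) (k+3) / [(k+113/18) (k+1)] - rational in k. x = 1; t_0 = -8/11; negate the roots.


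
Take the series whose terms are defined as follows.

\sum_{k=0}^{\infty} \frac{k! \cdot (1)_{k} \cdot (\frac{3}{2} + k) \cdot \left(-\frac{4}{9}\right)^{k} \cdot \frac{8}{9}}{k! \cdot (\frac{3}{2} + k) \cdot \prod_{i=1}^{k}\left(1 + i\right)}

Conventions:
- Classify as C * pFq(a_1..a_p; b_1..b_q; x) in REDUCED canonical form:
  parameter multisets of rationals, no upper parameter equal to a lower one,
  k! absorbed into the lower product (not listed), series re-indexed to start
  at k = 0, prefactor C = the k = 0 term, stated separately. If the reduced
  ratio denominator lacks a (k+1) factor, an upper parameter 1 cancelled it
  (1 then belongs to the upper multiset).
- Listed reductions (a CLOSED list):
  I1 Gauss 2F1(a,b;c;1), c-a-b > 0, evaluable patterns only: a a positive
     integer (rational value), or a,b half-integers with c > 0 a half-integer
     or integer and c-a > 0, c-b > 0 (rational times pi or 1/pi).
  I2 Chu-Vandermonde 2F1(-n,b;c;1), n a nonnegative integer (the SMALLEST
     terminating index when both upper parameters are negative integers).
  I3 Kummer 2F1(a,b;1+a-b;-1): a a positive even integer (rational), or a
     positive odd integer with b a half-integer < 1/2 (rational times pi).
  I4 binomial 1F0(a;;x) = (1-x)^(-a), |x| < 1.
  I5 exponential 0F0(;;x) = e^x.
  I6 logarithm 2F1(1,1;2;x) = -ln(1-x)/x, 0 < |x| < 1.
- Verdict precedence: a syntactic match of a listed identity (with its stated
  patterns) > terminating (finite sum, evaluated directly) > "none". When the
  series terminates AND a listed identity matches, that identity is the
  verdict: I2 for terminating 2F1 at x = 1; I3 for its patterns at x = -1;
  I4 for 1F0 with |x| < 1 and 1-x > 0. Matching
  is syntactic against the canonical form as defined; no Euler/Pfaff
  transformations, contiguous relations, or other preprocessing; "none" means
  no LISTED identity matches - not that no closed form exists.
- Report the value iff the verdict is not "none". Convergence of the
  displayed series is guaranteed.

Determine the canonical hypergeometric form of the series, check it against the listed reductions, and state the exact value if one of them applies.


The series (x = -\frac{4}{9}) is 2F1: upper {1, 1}, lower {2}, prefactor \frac{8}{9}. Verdict at x = -\frac{4}{9}: logarithm (I6) matches (the logarithm: parameters (1,1;2), x = -\frac{4}{9}). Exact value: 2 \cdot \ln\left(\frac{13}{9}\right).

First insight: t_0 = \frac{8}{9} here, and the factorial ratio (C = 8/9, x = -4/9) (k+a-1)!/(a-1)! is a rising factorial (a)_k.
Adjacent-term ratio: r(k) = -\frac{4}{9} * (k+1) (k+1) / [(k+2) (k+1)] - rational in k, leading ratio -\frac{4}{9}; with t_0 = \frac{8}{9}, classification follows.


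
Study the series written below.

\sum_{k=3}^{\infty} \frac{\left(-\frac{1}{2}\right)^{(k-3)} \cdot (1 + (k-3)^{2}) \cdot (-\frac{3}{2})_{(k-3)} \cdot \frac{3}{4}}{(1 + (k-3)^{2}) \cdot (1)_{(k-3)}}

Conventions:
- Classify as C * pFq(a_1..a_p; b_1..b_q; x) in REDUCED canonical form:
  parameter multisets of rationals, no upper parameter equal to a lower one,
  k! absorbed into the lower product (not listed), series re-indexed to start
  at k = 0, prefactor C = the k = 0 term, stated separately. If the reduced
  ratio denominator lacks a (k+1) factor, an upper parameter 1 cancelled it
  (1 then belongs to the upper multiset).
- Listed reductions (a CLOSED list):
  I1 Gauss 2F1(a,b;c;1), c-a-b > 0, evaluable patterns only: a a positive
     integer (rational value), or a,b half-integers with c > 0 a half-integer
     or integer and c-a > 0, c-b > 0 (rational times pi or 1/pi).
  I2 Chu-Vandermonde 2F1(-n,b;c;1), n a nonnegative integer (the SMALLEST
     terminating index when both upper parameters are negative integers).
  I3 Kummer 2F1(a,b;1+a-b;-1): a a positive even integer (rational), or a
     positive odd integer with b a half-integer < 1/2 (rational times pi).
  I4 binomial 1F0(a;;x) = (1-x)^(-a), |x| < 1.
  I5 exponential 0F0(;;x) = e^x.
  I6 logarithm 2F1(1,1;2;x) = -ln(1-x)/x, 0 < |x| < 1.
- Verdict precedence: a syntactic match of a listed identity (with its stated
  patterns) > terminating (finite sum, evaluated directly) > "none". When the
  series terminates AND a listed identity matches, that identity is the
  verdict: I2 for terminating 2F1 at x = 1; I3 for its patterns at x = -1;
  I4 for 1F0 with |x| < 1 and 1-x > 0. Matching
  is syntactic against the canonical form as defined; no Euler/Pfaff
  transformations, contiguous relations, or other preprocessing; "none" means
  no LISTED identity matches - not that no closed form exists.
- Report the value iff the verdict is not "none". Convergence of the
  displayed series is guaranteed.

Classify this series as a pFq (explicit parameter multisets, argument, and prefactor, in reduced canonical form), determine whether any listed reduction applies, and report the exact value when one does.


Canonical form: C = \frac{3}{4} times 1F0 with upper {-\frac{3}{2}}, lower {-}, x = -\frac{1}{2}. Verdict: the I4 binomial reduction applies (the 1F0 binomial series: exponent 3/2, x = -\frac{1}{2}). Sum: \frac{3}{4} \cdot \left(\frac{3}{2}\right)^{\frac{3}{2}}.

First insight: with t_0 = \frac{3}{4}, the factor k^2 + 1 cancels (top and bottom), leaving C = 3/4, x = -1/2.
Adjacent-term ratio: r(k) = -\frac{1}{2} * (k-\frac{3}{2}) / [(k+1)] - poly over poly, x = -\frac{1}{2} from leading terms; C = \frac{3}{4} at k = 0.


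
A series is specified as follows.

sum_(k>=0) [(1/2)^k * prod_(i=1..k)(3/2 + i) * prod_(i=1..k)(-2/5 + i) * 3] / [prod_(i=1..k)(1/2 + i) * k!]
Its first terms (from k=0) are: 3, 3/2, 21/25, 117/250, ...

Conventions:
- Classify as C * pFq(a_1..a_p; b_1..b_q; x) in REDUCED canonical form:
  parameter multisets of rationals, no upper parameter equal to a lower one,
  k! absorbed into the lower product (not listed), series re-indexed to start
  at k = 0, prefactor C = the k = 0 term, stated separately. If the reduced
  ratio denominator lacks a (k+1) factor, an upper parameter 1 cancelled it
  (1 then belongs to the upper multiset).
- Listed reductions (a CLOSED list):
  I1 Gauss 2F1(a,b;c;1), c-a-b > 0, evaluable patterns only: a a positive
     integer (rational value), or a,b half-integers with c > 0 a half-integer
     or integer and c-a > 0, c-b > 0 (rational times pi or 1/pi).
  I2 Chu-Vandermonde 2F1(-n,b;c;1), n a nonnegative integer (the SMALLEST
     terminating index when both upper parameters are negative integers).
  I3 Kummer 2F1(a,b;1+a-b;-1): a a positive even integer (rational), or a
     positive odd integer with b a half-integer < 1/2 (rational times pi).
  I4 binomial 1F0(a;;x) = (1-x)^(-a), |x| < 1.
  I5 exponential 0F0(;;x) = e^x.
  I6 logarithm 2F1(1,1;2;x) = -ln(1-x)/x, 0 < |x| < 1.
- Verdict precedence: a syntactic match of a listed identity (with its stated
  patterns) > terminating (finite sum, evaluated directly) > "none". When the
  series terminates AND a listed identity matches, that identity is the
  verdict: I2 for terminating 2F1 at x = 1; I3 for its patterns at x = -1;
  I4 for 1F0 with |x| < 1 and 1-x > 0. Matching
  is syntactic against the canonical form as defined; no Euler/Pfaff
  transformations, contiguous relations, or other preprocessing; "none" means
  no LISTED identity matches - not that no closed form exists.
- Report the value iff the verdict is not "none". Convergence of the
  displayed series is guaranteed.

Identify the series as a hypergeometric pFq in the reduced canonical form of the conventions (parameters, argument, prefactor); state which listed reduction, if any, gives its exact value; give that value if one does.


Key step: with t_0 = 3, the lower running product (prefactor 3) is a rising factorial.
Adjacent-term ratio: r(k) = (1/2) * (k+3/5) (k+5/2) / [(k+3/2) (k+1)] - rational in k, leading ratio (1/2); with t_0 = 3, classification follows.

Classification (C = 3): 2F1 with upper {3/5, 5/2}, lower {3/2}, argument x = 1/2. Verdict: none. No listed pattern accepts 2F1(3/5, 5/2; 3/2; 1/2).


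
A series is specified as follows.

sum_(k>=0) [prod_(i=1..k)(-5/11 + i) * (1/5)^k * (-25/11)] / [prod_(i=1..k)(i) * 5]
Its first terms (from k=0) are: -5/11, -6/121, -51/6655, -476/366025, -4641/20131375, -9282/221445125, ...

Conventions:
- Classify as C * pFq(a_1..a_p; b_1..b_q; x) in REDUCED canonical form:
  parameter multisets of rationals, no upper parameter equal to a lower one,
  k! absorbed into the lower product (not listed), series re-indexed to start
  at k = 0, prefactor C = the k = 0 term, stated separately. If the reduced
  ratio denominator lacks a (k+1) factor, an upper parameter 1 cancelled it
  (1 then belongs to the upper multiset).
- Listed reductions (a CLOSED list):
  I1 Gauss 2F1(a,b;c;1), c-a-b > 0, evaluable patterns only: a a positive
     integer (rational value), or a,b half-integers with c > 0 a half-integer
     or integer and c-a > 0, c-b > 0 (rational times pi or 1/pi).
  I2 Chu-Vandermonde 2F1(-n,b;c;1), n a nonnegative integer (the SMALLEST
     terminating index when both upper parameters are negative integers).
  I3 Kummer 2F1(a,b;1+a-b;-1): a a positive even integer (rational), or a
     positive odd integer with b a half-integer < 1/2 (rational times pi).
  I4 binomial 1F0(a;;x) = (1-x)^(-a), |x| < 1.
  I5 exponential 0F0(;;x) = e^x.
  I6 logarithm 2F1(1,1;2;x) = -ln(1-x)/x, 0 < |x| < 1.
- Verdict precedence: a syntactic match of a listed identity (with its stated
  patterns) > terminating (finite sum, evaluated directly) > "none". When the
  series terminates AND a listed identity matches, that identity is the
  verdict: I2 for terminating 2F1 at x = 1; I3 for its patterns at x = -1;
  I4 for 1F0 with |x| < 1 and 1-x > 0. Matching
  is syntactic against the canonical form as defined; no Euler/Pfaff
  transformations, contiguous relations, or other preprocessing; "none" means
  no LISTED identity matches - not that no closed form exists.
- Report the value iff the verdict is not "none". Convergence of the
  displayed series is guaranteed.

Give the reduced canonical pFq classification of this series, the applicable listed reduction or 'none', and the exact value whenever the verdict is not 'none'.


Canonical form: C = -5/11 times 1F0 with upper {6/11}, lower {-}, x = 1/5. Verdict: the I4 binomial reduction matches (the 1F0 binomial series: exponent -6/11, x = 1/5). Its exact value is (-5/11) * (4/5)^(-6/11).

Structural cue: t_0 = -5/11 here, and the product of the first k integers (prefactor -5/11) is k!.
Term ratio: r(k) = (1/5) * (k+6/11) / [(k+1)] - poly over poly, x = (1/5) from leading terms; C = -5/11 at k = 0.


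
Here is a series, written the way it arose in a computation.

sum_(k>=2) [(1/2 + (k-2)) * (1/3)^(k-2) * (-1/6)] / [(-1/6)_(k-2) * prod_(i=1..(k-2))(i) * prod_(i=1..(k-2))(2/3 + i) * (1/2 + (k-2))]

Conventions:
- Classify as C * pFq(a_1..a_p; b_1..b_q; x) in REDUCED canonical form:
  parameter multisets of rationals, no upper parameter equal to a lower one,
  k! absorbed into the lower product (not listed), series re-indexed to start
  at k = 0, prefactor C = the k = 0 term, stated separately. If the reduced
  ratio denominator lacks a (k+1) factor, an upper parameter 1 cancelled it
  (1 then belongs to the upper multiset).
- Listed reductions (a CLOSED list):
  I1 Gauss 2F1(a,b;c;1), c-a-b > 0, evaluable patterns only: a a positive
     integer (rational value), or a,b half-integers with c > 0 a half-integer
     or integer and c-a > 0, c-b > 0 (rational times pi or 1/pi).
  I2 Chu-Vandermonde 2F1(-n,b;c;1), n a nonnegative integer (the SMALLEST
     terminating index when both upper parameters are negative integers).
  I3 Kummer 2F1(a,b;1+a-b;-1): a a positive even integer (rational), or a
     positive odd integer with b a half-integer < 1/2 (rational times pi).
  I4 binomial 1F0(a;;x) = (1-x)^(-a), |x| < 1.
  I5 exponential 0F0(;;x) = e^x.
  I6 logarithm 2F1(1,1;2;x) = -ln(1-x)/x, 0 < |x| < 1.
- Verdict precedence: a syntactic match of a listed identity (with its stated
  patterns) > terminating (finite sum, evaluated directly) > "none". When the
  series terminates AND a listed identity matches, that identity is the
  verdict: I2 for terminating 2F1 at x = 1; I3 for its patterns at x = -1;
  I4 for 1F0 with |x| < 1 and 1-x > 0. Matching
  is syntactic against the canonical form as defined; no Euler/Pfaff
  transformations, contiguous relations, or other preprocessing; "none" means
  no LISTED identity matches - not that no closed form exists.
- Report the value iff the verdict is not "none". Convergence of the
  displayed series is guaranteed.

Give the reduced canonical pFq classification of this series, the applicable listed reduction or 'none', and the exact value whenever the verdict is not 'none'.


Canonical form: C = -1/6 times 0F2 with upper {-}, lower {-1/6, 5/3}, x = 1/3. Verdict: none here - no I1-I6 shape fits x = 1/3 with lower {-1/6, 5/3}.

Key observation: x = (1/3) and the product of the first k integers (C = -1/6, x = 1/3) is k!.
Adjacent-term ratio: r(k) = (1/3) * 1 / [(k-1/6) (k+5/3) (k+1)] - rational; roots negated = parameters, x = (1/3), C = -1/6.


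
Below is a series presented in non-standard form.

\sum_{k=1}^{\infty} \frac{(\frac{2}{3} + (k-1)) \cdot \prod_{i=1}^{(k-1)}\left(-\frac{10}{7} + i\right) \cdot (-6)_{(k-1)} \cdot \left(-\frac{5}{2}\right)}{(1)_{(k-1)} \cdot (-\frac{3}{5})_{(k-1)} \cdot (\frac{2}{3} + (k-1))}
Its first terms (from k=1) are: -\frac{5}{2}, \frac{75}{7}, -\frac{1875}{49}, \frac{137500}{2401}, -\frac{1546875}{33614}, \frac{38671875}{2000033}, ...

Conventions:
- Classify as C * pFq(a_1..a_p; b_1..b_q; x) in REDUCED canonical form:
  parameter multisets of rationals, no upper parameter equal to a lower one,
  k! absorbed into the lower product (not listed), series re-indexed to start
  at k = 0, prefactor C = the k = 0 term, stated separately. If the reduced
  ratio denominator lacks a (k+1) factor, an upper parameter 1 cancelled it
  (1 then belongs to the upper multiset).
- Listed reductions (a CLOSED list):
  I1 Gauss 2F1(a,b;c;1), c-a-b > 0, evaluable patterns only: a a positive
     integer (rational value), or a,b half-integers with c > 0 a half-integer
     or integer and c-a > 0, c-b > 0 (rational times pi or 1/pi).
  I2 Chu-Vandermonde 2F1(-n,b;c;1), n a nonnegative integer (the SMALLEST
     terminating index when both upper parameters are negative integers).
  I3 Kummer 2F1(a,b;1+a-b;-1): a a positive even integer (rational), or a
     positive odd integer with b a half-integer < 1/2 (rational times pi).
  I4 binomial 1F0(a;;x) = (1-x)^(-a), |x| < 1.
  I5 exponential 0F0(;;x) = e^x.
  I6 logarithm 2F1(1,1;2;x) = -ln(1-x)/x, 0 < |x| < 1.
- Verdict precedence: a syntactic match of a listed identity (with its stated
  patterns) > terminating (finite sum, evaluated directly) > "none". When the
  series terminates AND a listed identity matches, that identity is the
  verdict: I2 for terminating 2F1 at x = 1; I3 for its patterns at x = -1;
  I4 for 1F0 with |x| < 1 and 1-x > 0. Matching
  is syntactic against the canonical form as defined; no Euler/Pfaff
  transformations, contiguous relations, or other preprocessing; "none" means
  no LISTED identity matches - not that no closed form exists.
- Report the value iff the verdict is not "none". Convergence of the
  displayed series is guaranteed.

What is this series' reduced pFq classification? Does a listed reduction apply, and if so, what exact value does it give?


Key step: t_0 being -\frac{5}{2}, the running product (prefactor -5/2) telescopes to a rising factorial.
Adjacent-term ratio: r(k) = 1 * (k-6) (k-\frac{3}{7}) / [(k-\frac{3}{5}) (k+1)] - rational in k, leading ratio 1; with t_0 = -\frac{5}{2}, classification follows.

x = 1 here; the reduced form reads 2F1, upper {-6, -\frac{3}{7}}, lower {-\frac{3}{5}}, C = -\frac{5}{2}. Verdict: Vandermonde's identity (I2) fires (terminating 2F1 at x = 1 with n = 6, b = -3/7, c = -\frac{3}{5}). Its exact value is -\frac{39404040}{14000231}.


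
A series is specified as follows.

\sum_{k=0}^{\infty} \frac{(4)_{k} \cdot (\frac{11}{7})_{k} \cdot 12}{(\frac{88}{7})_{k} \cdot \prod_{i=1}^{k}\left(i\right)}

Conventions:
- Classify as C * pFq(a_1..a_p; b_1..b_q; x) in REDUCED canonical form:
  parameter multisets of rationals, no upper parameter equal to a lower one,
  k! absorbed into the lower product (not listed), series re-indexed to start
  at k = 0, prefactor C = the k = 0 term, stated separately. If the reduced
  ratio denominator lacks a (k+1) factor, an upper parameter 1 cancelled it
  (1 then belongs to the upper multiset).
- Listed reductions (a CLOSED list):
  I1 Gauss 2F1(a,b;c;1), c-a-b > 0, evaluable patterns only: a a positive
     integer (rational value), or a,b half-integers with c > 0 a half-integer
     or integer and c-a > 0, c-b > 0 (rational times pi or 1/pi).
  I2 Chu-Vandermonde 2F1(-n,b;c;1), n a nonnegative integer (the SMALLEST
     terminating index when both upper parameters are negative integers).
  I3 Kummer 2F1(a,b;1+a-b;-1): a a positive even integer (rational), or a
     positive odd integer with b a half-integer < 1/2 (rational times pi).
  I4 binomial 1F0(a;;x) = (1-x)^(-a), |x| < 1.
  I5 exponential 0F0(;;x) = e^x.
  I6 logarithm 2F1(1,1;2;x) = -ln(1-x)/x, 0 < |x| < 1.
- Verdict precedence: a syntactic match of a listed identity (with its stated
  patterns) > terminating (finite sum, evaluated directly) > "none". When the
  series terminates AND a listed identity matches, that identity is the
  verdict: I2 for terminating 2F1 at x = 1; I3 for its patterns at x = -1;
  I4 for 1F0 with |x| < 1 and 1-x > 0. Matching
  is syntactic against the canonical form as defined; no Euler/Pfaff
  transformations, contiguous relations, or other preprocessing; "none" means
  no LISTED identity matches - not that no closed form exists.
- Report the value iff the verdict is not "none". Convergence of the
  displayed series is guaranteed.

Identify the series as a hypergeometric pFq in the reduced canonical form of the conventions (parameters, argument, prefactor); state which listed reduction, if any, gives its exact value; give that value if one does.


Prefactor 12, argument 1: 2F1 with upper {\frac{11}{7}, 4} over lower {\frac{88}{7}}. Verdict: Gauss (I1, integer-parameter pattern) applies (x = 1: the Gamma ratio telescopes since c-a-b = 7 > 0 and a = 4 in Z>0). Exact value: \frac{401598}{16807}.

The tell: t_0 being 12, the product of the first k integers (C = 12, x = 1) is k!.
Term ratio: r(k) = 1 * (k+\frac{11}{7}) (k+4) / [(k+\frac{88}{7}) (k+1)] ; factor over Q: parameters, x = 1, and C = 12.


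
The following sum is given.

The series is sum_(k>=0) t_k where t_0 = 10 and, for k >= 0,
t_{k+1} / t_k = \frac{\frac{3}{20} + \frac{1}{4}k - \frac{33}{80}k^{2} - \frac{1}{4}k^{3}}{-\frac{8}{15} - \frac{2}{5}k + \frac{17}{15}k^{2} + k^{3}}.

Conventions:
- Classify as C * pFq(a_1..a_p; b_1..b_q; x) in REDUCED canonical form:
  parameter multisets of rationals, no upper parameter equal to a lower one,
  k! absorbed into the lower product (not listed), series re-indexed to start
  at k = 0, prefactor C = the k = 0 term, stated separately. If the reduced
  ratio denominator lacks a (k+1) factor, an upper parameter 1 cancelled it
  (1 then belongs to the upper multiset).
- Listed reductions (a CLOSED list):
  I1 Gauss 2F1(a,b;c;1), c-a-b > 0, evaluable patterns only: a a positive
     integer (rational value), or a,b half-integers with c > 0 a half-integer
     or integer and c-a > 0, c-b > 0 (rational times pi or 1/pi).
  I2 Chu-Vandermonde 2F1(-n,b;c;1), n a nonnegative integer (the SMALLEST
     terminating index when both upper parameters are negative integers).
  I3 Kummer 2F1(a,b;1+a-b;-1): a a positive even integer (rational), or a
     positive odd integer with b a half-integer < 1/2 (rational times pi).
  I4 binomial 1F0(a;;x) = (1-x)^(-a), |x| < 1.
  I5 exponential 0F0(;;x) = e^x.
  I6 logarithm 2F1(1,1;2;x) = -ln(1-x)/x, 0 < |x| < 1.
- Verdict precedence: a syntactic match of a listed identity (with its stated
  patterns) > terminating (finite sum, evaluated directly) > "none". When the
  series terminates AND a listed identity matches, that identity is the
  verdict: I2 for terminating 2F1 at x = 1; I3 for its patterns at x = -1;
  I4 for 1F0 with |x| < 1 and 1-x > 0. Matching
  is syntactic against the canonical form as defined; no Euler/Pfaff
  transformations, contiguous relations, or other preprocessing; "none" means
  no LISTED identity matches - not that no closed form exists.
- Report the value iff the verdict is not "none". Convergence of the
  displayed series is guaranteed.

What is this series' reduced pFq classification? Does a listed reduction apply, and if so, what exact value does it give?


First insight: from the first term 10: roots of the ratio polynomials (prefactor 10) are the negated parameters.
Consecutive-term ratio: r(k) = -\frac{1}{4} * (k-\frac{3}{4}) (k+\frac{2}{5}) (k+2) / [(k-\frac{2}{3}) (k+\frac{4}{5}) (k+1)] - poly over poly, x = -\frac{1}{4} from leading terms; C = 10 at k = 0.

With C = 10: the canonical form is 3F2(-\frac{3}{4}, \frac{2}{5}, 2; -\frac{2}{3}, \frac{4}{5}; -\frac{1}{4}). Verdict: none (x = -\frac{1}{4}): each listed identity misses the multisets {-\frac{3}{4}, \frac{2}{5}, 2} ; {-\frac{2}{3}, \frac{4}{5}}.


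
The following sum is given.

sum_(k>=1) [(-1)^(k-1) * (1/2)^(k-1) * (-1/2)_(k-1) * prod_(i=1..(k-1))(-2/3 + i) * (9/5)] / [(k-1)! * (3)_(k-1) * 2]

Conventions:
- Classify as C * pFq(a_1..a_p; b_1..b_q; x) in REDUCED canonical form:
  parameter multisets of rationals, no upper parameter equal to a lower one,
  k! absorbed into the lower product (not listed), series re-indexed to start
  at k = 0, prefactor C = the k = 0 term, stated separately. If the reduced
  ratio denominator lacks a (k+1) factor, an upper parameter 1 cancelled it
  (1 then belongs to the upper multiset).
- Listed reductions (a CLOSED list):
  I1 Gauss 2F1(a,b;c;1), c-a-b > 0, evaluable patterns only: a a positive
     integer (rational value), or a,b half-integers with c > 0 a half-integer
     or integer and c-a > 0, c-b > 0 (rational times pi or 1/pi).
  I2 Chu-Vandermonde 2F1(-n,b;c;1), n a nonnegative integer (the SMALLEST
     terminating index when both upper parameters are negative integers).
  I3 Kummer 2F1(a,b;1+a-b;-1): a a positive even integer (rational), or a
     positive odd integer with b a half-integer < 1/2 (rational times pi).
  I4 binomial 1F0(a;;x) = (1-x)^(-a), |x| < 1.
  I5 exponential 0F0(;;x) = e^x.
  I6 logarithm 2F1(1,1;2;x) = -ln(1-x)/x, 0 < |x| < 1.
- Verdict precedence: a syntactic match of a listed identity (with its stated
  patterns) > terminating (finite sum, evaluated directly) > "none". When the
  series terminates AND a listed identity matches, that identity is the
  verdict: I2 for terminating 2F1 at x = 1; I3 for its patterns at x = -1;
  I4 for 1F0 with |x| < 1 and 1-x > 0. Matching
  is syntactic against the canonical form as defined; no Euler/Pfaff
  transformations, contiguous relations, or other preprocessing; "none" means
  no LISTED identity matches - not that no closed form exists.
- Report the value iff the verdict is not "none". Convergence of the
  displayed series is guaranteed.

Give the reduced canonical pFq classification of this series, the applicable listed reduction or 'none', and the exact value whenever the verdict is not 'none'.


Key observation: from the first term 9/10: the constant factors (C = 9/10, x = -1/2) combine into one prefactor.
Adjacent-term ratio: r(k) = (-1/2) * (k-1/2) (k+1/3) / [(k+3) (k+1)] - rational in k, leading ratio (-1/2); with t_0 = 9/10, classification follows.

The series (x = -1/2) is 2F1: upper {-1/2, 1/3}, lower {3}, prefactor 9/10. Verdict: none here - no I1-I6 shape fits x = -1/2 with lower {3}.


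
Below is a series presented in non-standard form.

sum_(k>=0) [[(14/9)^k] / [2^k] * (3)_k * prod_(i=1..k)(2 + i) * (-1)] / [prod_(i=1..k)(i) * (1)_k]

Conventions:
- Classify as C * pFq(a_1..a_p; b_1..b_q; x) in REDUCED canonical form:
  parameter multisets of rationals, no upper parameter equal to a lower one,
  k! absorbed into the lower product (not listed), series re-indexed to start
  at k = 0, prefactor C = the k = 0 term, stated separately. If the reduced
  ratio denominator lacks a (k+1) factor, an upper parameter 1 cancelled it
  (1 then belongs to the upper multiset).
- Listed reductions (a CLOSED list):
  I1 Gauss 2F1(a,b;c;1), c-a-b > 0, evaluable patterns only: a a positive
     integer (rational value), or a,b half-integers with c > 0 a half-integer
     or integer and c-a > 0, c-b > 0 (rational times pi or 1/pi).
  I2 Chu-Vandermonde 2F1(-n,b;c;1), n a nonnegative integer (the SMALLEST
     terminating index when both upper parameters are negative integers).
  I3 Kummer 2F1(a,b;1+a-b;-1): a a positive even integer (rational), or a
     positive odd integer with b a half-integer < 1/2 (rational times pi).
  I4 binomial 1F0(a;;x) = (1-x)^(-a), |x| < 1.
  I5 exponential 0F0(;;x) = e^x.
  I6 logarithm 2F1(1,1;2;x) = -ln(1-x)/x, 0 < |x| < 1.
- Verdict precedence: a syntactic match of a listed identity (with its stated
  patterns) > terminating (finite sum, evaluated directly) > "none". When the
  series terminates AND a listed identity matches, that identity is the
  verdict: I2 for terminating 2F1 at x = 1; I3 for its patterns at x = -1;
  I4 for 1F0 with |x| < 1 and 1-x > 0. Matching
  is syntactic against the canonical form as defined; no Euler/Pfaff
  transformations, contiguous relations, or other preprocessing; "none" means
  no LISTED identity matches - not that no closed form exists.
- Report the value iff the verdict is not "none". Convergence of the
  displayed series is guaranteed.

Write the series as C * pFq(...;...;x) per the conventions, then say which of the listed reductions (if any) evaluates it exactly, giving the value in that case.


Canonical form: C = -1 times 2F1 with upper {3, 3}, lower {1}, x = 7/9. Verdict: no listed reduction: x = 7/9 and upper {3, 3} fail every I1-I6 pattern.

The tell: from the first term -1: the running product (prefactor -1) telescopes to a rising factorial.
Step ratio: r(k) = (7/9) * (k+3) (k+3) / [(k+1) (k+1)] - rational; roots negated = parameters, x = (7/9), C = -1.


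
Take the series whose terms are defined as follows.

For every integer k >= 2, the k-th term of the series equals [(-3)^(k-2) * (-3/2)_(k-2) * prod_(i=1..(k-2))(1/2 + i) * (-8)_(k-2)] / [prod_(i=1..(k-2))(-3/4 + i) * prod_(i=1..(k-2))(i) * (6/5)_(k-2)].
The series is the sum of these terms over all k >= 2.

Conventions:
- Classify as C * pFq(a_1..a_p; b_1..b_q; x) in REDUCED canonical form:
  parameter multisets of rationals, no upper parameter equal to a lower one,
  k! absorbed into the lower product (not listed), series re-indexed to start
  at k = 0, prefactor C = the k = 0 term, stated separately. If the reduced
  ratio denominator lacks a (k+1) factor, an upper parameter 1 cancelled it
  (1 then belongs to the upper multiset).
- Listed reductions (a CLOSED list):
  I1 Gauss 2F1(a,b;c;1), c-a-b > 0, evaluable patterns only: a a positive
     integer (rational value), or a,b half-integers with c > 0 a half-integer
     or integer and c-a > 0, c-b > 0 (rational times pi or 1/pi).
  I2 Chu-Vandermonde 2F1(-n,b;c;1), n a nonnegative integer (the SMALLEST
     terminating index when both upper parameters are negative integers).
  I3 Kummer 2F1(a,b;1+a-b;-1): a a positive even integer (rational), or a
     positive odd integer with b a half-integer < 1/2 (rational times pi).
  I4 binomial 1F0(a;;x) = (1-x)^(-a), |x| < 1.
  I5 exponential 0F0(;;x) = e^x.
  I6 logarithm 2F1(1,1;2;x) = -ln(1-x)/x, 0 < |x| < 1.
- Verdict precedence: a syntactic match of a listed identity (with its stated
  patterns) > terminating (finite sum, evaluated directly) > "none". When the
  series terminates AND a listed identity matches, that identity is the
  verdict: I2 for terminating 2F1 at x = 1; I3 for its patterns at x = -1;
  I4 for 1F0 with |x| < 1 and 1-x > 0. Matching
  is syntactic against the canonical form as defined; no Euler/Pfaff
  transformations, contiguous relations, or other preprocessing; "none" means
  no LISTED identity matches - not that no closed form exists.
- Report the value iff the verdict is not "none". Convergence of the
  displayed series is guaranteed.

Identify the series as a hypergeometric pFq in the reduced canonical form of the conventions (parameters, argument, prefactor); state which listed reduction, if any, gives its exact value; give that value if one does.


Structural cue: with t_0 = 1, the product of the first k integers (C = 1, x = -3) is k!.
Ratio: r(k) = (-3) * (k-8) (k-3/2) (k+3/2) / [(k+1/4) (k+6/5) (k+1)] - rational; roots negated = parameters, x = (-3), C = 1.

The series (x = -3) is 3F2: upper {-8, -3/2, 3/2}, lower {1/4, 6/5}, prefactor 1. Verdict: terminating at k = 8: the factor (-8)_k kills every later term; summing the 9 survivors is exact. Sum: 252417177754631/17541345536.


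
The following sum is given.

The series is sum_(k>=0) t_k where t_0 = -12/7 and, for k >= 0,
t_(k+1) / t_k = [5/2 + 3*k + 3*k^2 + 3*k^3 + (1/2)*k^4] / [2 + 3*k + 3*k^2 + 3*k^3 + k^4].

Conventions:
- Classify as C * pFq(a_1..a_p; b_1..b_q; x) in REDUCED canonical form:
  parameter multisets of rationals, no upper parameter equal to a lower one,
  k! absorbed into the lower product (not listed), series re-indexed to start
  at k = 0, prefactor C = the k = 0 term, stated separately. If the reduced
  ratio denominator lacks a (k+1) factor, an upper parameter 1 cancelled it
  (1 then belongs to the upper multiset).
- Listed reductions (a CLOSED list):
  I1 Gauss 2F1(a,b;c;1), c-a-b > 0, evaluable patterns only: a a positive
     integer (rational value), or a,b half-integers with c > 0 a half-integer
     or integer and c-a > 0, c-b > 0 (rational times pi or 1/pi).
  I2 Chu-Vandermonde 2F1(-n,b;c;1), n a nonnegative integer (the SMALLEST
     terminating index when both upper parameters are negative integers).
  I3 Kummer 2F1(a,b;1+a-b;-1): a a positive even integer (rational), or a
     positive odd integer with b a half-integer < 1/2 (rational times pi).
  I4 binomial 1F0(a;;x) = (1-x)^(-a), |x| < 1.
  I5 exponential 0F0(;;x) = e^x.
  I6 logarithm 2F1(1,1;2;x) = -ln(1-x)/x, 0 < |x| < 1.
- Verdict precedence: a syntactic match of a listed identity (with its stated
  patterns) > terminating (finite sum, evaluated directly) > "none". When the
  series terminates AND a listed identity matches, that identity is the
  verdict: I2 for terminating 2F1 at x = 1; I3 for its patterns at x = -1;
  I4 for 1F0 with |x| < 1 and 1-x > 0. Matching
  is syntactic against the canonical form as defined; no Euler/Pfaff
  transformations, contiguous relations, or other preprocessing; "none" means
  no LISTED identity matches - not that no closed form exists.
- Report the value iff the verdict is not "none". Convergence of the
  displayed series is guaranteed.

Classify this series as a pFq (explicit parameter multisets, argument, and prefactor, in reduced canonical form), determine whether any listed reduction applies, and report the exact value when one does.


The tell: t_0 being -12/7, the ratio is unreduced: k^2 + 1 divides both sides (C = -12/7, x = 1/2).
Consecutive-term ratio: r(k) = (1/2) * (k+1) (k+5) / [(k+2) (k+1)] - rational in k, leading ratio (1/2); with t_0 = -12/7, classification follows.

This is -12/7 * 2F1(1, 5; 2; 1/2) in reduced canonical form. Verdict: none. Every listed pattern misses the 2F1 form at 1/2, upper {1, 5}.


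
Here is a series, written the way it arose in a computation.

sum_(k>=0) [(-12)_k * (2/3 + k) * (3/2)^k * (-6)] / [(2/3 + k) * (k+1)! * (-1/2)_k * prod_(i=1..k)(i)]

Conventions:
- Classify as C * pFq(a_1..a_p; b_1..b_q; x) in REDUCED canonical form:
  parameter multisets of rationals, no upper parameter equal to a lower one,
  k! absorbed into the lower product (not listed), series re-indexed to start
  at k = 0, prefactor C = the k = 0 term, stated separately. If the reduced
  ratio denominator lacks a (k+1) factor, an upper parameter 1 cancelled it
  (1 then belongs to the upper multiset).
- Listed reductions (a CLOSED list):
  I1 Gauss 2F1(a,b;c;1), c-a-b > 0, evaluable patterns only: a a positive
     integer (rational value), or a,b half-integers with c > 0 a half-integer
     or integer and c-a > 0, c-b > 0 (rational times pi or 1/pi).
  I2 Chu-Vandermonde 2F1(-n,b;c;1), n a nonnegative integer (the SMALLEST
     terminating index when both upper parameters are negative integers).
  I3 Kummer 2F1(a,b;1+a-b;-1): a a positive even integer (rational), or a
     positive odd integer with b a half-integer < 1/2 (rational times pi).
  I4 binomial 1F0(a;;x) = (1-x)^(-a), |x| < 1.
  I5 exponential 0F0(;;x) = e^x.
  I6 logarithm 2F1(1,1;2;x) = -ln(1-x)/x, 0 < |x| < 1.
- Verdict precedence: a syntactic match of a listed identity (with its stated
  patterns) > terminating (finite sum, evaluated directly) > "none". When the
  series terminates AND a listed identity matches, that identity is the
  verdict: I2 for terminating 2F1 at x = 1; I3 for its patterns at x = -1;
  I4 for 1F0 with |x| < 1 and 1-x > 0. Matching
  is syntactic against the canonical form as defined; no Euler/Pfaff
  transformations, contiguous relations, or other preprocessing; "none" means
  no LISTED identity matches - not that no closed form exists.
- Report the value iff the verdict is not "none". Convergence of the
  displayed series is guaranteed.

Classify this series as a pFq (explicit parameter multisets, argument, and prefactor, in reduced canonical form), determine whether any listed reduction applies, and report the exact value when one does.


x = 3/2 here; the reduced form reads 1F2, upper {-12}, lower {-1/2, 2}, C = -6. Verdict: terminating. With -12 upstairs the series is a 13-term polynomial sum; evaluated term by term. Exact value: 15108311321928339/144993552704000.

First insight: from the first term -6: the product of the first k integers (C = -6, x = 3/2) is k!.
Ratio: r(k) = (3/2) * (k-12) / [(k-1/2) (k+2) (k+1)] ; factor over Q: parameters, x = (3/2), and C = -6.


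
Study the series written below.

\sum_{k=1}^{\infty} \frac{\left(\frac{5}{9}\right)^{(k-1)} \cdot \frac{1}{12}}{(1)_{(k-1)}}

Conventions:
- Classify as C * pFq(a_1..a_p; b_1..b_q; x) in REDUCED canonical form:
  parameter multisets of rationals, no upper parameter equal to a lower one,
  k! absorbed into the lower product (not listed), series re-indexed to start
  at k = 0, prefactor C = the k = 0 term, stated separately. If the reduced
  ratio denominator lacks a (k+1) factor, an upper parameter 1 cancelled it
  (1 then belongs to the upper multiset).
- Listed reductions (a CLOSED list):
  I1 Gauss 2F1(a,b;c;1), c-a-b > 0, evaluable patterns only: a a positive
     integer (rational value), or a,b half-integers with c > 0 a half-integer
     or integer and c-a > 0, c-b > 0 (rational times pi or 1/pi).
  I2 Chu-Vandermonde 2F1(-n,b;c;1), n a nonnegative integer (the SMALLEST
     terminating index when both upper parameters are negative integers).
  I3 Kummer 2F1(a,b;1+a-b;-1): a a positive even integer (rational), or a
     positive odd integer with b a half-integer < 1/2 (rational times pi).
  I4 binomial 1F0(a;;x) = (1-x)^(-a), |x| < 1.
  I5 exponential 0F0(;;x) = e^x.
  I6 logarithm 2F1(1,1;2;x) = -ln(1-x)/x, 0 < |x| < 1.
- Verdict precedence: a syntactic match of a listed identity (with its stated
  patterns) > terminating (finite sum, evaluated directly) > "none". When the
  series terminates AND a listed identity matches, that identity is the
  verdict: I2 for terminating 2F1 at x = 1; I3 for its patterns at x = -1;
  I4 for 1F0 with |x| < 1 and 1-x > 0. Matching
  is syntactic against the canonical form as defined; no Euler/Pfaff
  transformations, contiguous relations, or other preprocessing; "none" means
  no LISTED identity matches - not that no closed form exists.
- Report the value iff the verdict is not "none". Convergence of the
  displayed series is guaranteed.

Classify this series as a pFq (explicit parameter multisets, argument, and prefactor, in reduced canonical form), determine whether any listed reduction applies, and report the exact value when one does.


x = \frac{5}{9} here; the reduced form reads 0F0, upper {-}, lower {-}, C = \frac{1}{12}. Verdict: this is the I5 exponential reduction (the 0F0 exponential series at x = \frac{5}{9}). Exact value: \frac{1}{12} \cdot e^{\frac{5}{9}}.

Structural cue: t_0 being \frac{1}{12}, (1)_k (prefactor 1/12) is k! itself.
Step ratio: r(k) = \frac{5}{9} * 1 / [(k+1)] - rational in k. x = \frac{5}{9}; t_0 = \frac{1}{12}; negate the roots.
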